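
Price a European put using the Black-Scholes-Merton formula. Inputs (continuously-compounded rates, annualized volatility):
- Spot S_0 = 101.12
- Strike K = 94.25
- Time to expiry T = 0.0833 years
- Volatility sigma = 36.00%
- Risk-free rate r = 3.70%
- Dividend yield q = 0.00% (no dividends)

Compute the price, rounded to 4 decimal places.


d1 = (ln(S/K) + (r - q + 0.5*sigma^2) * T) / (sigma * sqrt(T)) = 0.75876158
d2 = d1 - sigma * sqrt(T) = 0.65485932
exp(-rT) = 0.99692264; exp(-qT) = 1.00000000
P = K * exp(-rT) * N(-d2) - S_0 * exp(-qT) * N(-d1)
N(-d1) = 0.22399760; N(-d2) = 0.25627917
P = 94.2500 * 0.99692264 * 0.25627917 - 101.1200 * 1.00000000 * 0.22399760 = 1.4293

Answer: Price = 1.4293


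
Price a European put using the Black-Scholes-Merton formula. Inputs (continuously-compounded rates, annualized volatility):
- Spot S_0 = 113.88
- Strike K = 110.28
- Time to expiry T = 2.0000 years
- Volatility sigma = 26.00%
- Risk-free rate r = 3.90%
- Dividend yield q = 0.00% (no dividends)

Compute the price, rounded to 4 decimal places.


Answer: Price = 10.5000

Derivation:
d1 = (ln(S/K) + (r - q + 0.5*sigma^2) * T) / (sigma * sqrt(T)) = 0.48334196
d2 = d1 - sigma * sqrt(T) = 0.11564643
exp(-rT) = 0.92496443; exp(-qT) = 1.00000000
P = K * exp(-rT) * N(-d2) - S_0 * exp(-qT) * N(-d1)
N(-d1) = 0.31442648; N(-d2) = 0.45396638
P = 110.2800 * 0.92496443 * 0.45396638 - 113.8800 * 1.00000000 * 0.31442648 = 10.5000


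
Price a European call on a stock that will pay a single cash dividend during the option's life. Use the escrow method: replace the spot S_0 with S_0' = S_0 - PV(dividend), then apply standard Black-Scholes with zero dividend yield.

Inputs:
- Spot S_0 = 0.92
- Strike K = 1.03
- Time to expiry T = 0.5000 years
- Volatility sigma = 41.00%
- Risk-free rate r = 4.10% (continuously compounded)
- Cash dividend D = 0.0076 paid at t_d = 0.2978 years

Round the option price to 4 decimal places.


PV(D) = D * exp(-r * t_d) = 0.0076 * 0.98786444 = 0.00750777
S_0' = S_0 - PV(D) = 0.9200 - 0.00750777 = 0.91249223
d1 = (ln(S_0'/K) + (r + sigma^2/2)*T) / (sigma*sqrt(T)) = -0.20216187
d2 = d1 - sigma*sqrt(T) = -0.49207565
exp(-rT) = 0.97970870
N(d1) = 0.41989509; N(d2) = 0.31133293
C = S_0' * N(d1) - K * exp(-rT) * N(d2) = 0.91249223 * 0.41989509 - 1.0300 * 0.97970870 * 0.31133293 = 0.0690

Answer: Price = 0.0690


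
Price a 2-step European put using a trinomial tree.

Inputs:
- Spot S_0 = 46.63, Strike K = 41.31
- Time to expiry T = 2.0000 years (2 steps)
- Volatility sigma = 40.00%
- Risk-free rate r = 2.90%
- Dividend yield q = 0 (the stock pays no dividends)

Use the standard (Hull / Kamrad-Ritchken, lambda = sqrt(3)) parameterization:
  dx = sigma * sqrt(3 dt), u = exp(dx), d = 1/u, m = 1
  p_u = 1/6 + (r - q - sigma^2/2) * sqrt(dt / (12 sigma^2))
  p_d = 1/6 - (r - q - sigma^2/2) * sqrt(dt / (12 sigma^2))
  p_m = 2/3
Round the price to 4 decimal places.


Answer: Price = V(0,0) = 5.7631

Derivation:
dt = T/N = 1.000000; dx = sigma*sqrt(3*dt) = 0.692820
u = exp(dx) = 1.999346; d = 1/u = 0.500163
p_u = 0.129861, p_m = 0.666667, p_d = 0.203473
Discount per step: exp(-r*dt) = 0.971416
Stock lattice S(k, j) with j the centered position index:
  k=0: S(0,+0) = 46.6300
  k=1: S(1,-1) = 23.3226; S(1,+0) = 46.6300; S(1,+1) = 93.2295
  k=2: S(2,-2) = 11.6651; S(2,-1) = 23.3226; S(2,+0) = 46.6300; S(2,+1) = 93.2295; S(2,+2) = 186.3981
Terminal payoffs V(N, j) = max(K - S_T, 0):
  V(2,-2) = 29.644877; V(2,-1) = 17.987378; V(2,+0) = 0.000000; V(2,+1) = 0.000000; V(2,+2) = 0.000000
Backward induction: V(k, j) = exp(-r*dt) * [p_u * V(k+1, j+1) + p_m * V(k+1, j) + p_d * V(k+1, j-1)]
  V(1,-1) = exp(-r*dt) * [p_u*0.000000 + p_m*17.987378 + p_d*29.644877] = 17.508334
  V(1,+0) = exp(-r*dt) * [p_u*0.000000 + p_m*0.000000 + p_d*17.987378] = 3.555327
  V(1,+1) = exp(-r*dt) * [p_u*0.000000 + p_m*0.000000 + p_d*0.000000] = 0.000000
  V(0,+0) = exp(-r*dt) * [p_u*0.000000 + p_m*3.555327 + p_d*17.508334] = 5.763110


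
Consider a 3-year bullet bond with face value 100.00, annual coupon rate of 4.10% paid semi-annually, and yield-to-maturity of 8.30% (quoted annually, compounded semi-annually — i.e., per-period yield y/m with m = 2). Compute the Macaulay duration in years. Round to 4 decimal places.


Answer: Macaulay duration = 2.8428 years

Derivation:
Coupon per period c = face * coupon_rate / m = 2.050000
Periods per year m = 2; per-period yield y/m = 0.041500
Number of cashflows N = 6
Cashflows (t years, CF_t, discount factor 1/(1+y/m)^(m*t), PV):
  t = 0.5000: CF_t = 2.050000, DF = 0.960154, PV = 1.968315
  t = 1.0000: CF_t = 2.050000, DF = 0.921895, PV = 1.889885
  t = 1.5000: CF_t = 2.050000, DF = 0.885161, PV = 1.814580
  t = 2.0000: CF_t = 2.050000, DF = 0.849890, PV = 1.742275
  t = 2.5000: CF_t = 2.050000, DF = 0.816025, PV = 1.672852
  t = 3.0000: CF_t = 102.050000, DF = 0.783510, PV = 79.957161
Price P = sum_t PV_t = 89.045067
Macaulay numerator sum_t t * PV_t:
  t * PV_t at t = 0.5000: 0.984157
  t * PV_t at t = 1.0000: 1.889885
  t * PV_t at t = 1.5000: 2.721869
  t * PV_t at t = 2.0000: 3.484550
  t * PV_t at t = 2.5000: 4.182130
  t * PV_t at t = 3.0000: 239.871482
Macaulay duration D = (sum_t t * PV_t) / P = 253.134074 / 89.045067 = 2.842764


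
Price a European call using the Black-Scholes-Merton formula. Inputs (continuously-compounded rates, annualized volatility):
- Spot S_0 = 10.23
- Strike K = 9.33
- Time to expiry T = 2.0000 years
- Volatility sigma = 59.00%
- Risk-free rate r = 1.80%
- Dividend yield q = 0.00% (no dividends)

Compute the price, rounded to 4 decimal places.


d1 = (ln(S/K) + (r - q + 0.5*sigma^2) * T) / (sigma * sqrt(T)) = 0.57070656
d2 = d1 - sigma * sqrt(T) = -0.26367944
exp(-rT) = 0.96464029; exp(-qT) = 1.00000000
C = S_0 * exp(-qT) * N(d1) - K * exp(-rT) * N(d2)
N(d1) = 0.71590071; N(d2) = 0.39601347
C = 10.2300 * 1.00000000 * 0.71590071 - 9.3300 * 0.96464029 * 0.39601347 = 3.7595

Answer: Price = 3.7595


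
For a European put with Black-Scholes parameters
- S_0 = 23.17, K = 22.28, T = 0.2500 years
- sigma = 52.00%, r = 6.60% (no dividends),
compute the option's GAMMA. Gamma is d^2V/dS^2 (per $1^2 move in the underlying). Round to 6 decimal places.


d1 = 0.3441112438; d2 = 0.0841112438
phi(d1) = 0.3760080195; exp(-qT) = 1.0000000000; exp(-rT) = 0.9836353794
Gamma = exp(-qT) * phi(d1) / (S * sigma * sqrt(T)) = 1.0000000000 * 0.3760080195 / (23.1700 * 0.5200 * 0.5000000000) = 0.062416

Answer: Gamma = 0.062416


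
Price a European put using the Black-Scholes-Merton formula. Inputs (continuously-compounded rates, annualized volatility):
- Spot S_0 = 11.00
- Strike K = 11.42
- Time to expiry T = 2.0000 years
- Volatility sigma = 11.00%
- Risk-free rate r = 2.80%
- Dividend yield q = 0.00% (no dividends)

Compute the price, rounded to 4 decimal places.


d1 = (ln(S/K) + (r - q + 0.5*sigma^2) * T) / (sigma * sqrt(T)) = 0.19689111
d2 = d1 - sigma * sqrt(T) = 0.04132762
exp(-rT) = 0.94553914; exp(-qT) = 1.00000000
P = K * exp(-rT) * N(-d2) - S_0 * exp(-qT) * N(-d1)
N(-d1) = 0.42195638; N(-d2) = 0.48351736
P = 11.4200 * 0.94553914 * 0.48351736 - 11.0000 * 1.00000000 * 0.42195638 = 0.5795

Answer: Price = 0.5795


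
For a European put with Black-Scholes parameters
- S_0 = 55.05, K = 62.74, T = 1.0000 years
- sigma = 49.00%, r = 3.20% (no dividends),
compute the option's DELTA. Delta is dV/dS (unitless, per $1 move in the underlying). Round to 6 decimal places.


d1 = 0.0434544090; d2 = -0.4465455910
phi(d1) = 0.3985657997; exp(-qT) = 1.0000000000; exp(-rT) = 0.9685065821
N(-d1) = 0.4826696533
Delta = -exp(-qT) * N(-d1) = -1.0000000000 * 0.4826696533 = -0.482670

Answer: Delta = -0.482670


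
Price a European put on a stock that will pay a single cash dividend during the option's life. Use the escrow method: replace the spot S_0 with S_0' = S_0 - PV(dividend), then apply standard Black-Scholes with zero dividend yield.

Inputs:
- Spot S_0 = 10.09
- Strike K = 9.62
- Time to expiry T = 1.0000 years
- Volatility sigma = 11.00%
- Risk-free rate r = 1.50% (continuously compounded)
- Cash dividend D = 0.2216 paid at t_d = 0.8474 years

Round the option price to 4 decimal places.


Answer: Price = 0.2559

Derivation:
PV(D) = D * exp(-r * t_d) = 0.2216 * 0.98736944 = 0.21880107
S_0' = S_0 - PV(D) = 10.0900 - 0.21880107 = 9.87119893
d1 = (ln(S_0'/K) + (r + sigma^2/2)*T) / (sigma*sqrt(T)) = 0.42570049
d2 = d1 - sigma*sqrt(T) = 0.31570049
exp(-rT) = 0.98511194
N(-d1) = 0.33516305; N(-d2) = 0.37611493
P = K * exp(-rT) * N(-d2) - S_0' * N(-d1) = 9.6200 * 0.98511194 * 0.37611493 - 9.87119893 * 0.33516305 = 0.2559


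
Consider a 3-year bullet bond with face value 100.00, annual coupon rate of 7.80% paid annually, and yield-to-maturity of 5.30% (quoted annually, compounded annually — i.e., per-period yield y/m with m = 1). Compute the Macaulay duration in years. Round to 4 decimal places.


Coupon per period c = face * coupon_rate / m = 7.800000
Periods per year m = 1; per-period yield y/m = 0.053000
Number of cashflows N = 3
Cashflows (t years, CF_t, discount factor 1/(1+y/m)^(m*t), PV):
  t = 1.0000: CF_t = 7.800000, DF = 0.949668, PV = 7.407407
  t = 2.0000: CF_t = 7.800000, DF = 0.901869, PV = 7.034575
  t = 3.0000: CF_t = 107.800000, DF = 0.856475, PV = 92.328047
Price P = sum_t PV_t = 106.770029
Macaulay numerator sum_t t * PV_t:
  t * PV_t at t = 1.0000: 7.407407
  t * PV_t at t = 2.0000: 14.069150
  t * PV_t at t = 3.0000: 276.984140
Macaulay duration D = (sum_t t * PV_t) / P = 298.460697 / 106.770029 = 2.795360

Answer: Macaulay duration = 2.7954 years


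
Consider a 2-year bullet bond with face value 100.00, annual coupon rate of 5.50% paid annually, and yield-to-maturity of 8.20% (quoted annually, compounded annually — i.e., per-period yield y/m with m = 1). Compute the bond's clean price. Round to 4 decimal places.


Answer: Price = 95.1984

Derivation:
Coupon per period c = face * coupon_rate / m = 5.500000
Periods per year m = 1; per-period yield y/m = 0.082000
Number of cashflows N = 2
Cashflows (t years, CF_t, discount factor 1/(1+y/m)^(m*t), PV):
  t = 1.0000: CF_t = 5.500000, DF = 0.924214, PV = 5.083179
  t = 2.0000: CF_t = 105.500000, DF = 0.854172, PV = 90.115177
Price P = sum_t PV_t = 95.198356


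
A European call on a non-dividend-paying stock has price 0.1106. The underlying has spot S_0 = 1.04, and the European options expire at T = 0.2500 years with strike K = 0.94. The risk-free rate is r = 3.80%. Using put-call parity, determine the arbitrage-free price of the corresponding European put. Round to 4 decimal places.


Answer: Put price = 0.0017

Derivation:
Put-call parity: C - P = S_0 * exp(-qT) - K * exp(-rT).
S_0 * exp(-qT) = 1.0400 * 1.00000000 = 1.04000000
K * exp(-rT) = 0.9400 * 0.99054498 = 0.93111228
P = C - S*exp(-qT) + K*exp(-rT)
P = 0.1106 - 1.04000000 + 0.93111228 = 0.0017


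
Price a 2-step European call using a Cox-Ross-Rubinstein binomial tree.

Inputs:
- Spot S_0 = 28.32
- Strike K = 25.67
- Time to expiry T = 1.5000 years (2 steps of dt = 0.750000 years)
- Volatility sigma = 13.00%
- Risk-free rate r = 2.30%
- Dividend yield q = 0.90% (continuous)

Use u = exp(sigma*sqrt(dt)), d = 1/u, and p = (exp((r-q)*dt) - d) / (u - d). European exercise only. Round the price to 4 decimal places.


Answer: Price = V(0,0) = 3.8256

Derivation:
dt = T/N = 0.750000
u = exp(sigma*sqrt(dt)) = 1.119165; d = 1/u = 0.893523
p = (exp((r-q)*dt) - d) / (u - d) = 0.518663
Discount per step: exp(-r*dt) = 0.982898
Stock lattice S(k, i) with i counting down-moves:
  k=0: S(0,0) = 28.3200
  k=1: S(1,0) = 31.6948; S(1,1) = 25.3046
  k=2: S(2,0) = 35.4717; S(2,1) = 28.3200; S(2,2) = 22.6102
Terminal payoffs V(N, i) = max(S_T - K, 0):
  V(2,0) = 9.801689; V(2,1) = 2.650000; V(2,2) = 0.000000
Backward induction: V(k, i) = exp(-r*dt) * [p * V(k+1, i) + (1-p) * V(k+1, i+1)].
  V(1,0) = exp(-r*dt) * [p*9.801689 + (1-p)*2.650000] = 6.250557
  V(1,1) = exp(-r*dt) * [p*2.650000 + (1-p)*0.000000] = 1.350950
  V(0,0) = exp(-r*dt) * [p*6.250557 + (1-p)*1.350950] = 3.825630


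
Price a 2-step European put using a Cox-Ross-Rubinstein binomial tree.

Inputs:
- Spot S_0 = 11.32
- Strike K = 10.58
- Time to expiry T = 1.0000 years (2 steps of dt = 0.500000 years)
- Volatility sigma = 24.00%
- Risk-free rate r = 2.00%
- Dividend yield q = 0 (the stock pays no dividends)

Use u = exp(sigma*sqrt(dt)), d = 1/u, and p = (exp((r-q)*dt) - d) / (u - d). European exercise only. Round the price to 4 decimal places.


dt = T/N = 0.500000
u = exp(sigma*sqrt(dt)) = 1.184956; d = 1/u = 0.843913
p = (exp((r-q)*dt) - d) / (u - d) = 0.487144
Discount per step: exp(-r*dt) = 0.990050
Stock lattice S(k, i) with i counting down-moves:
  k=0: S(0,0) = 11.3200
  k=1: S(1,0) = 13.4137; S(1,1) = 9.5531
  k=2: S(2,0) = 15.8946; S(2,1) = 11.3200; S(2,2) = 8.0620
Terminal payoffs V(N, i) = max(K - S_T, 0):
  V(2,0) = 0.000000; V(2,1) = 0.000000; V(2,2) = 2.518015
Backward induction: V(k, i) = exp(-r*dt) * [p * V(k+1, i) + (1-p) * V(k+1, i+1)].
  V(1,0) = exp(-r*dt) * [p*0.000000 + (1-p)*0.000000] = 0.000000
  V(1,1) = exp(-r*dt) * [p*0.000000 + (1-p)*2.518015] = 1.278529
  V(0,0) = exp(-r*dt) * [p*0.000000 + (1-p)*1.278529] = 0.649177

Answer: Price = V(0,0) = 0.6492


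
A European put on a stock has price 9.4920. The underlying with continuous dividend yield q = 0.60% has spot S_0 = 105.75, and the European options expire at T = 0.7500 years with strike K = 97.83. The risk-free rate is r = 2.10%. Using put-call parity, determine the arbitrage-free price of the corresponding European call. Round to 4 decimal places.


Put-call parity: C - P = S_0 * exp(-qT) - K * exp(-rT).
S_0 * exp(-qT) = 105.7500 * 0.99551011 = 105.27519411
K * exp(-rT) = 97.8300 * 0.98437338 = 96.30124802
C = P + S*exp(-qT) - K*exp(-rT)
C = 9.4920 + 105.27519411 - 96.30124802 = 18.4659

Answer: Call price = 18.4659


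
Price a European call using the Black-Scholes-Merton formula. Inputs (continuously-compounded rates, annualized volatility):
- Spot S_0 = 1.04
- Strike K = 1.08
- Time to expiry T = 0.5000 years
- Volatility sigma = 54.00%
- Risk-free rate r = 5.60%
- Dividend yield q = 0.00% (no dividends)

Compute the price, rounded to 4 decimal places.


d1 = (ln(S/K) + (r - q + 0.5*sigma^2) * T) / (sigma * sqrt(T)) = 0.16540975
d2 = d1 - sigma * sqrt(T) = -0.21642791
exp(-rT) = 0.97238837; exp(-qT) = 1.00000000
C = S_0 * exp(-qT) * N(d1) - K * exp(-rT) * N(d2)
N(d1) = 0.56568926; N(d2) = 0.41432711
C = 1.0400 * 1.00000000 * 0.56568926 - 1.0800 * 0.97238837 * 0.41432711 = 0.1532

Answer: Price = 0.1532


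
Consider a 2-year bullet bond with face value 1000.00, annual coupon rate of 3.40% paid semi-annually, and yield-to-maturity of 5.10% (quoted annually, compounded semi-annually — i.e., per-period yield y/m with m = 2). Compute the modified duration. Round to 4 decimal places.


Coupon per period c = face * coupon_rate / m = 17.000000
Periods per year m = 2; per-period yield y/m = 0.025500
Number of cashflows N = 4
Cashflows (t years, CF_t, discount factor 1/(1+y/m)^(m*t), PV):
  t = 0.5000: CF_t = 17.000000, DF = 0.975134, PV = 16.577279
  t = 1.0000: CF_t = 17.000000, DF = 0.950886, PV = 16.165070
  t = 1.5000: CF_t = 17.000000, DF = 0.927242, PV = 15.763111
  t = 2.0000: CF_t = 1017.000000, DF = 0.904185, PV = 919.556236
Price P = sum_t PV_t = 968.061697
First compute Macaulay numerator sum_t t * PV_t:
  t * PV_t at t = 0.5000: 8.288640
  t * PV_t at t = 1.0000: 16.165070
  t * PV_t at t = 1.5000: 23.644666
  t * PV_t at t = 2.0000: 1839.112473
Macaulay duration D = 1887.210849 / 968.061697 = 1.949474
Modified duration = D / (1 + y/m) = 1.949474 / (1 + 0.025500) = 1.900998

Answer: Modified duration = 1.9010


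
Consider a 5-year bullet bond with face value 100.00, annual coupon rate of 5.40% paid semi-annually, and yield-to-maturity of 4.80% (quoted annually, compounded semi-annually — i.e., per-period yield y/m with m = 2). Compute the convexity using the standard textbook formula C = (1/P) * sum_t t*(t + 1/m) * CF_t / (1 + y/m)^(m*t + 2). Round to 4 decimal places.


Answer: Convexity = 22.4558

Derivation:
Coupon per period c = face * coupon_rate / m = 2.700000
Periods per year m = 2; per-period yield y/m = 0.024000
Number of cashflows N = 10
Cashflows (t years, CF_t, discount factor 1/(1+y/m)^(m*t), PV):
  t = 0.5000: CF_t = 2.700000, DF = 0.976562, PV = 2.636719
  t = 1.0000: CF_t = 2.700000, DF = 0.953674, PV = 2.574921
  t = 1.5000: CF_t = 2.700000, DF = 0.931323, PV = 2.514571
  t = 2.0000: CF_t = 2.700000, DF = 0.909495, PV = 2.455636
  t = 2.5000: CF_t = 2.700000, DF = 0.888178, PV = 2.398082
  t = 3.0000: CF_t = 2.700000, DF = 0.867362, PV = 2.341877
  t = 3.5000: CF_t = 2.700000, DF = 0.847033, PV = 2.286989
  t = 4.0000: CF_t = 2.700000, DF = 0.827181, PV = 2.233388
  t = 4.5000: CF_t = 2.700000, DF = 0.807794, PV = 2.181043
  t = 5.0000: CF_t = 102.700000, DF = 0.788861, PV = 81.016015
Price P = sum_t PV_t = 102.639239
Convexity numerator sum_t t*(t + 1/m) * CF_t / (1+y/m)^(m*t + 2):
  t = 0.5000: term = 1.257285
  t = 1.0000: term = 3.683454
  t = 1.5000: term = 7.194245
  t = 2.0000: term = 11.709383
  t = 2.5000: term = 17.152417
  t = 3.0000: term = 23.450570
  t = 3.5000: term = 30.534597
  t = 4.0000: term = 38.338640
  t = 4.5000: term = 46.800098
  t = 5.0000: term = 2124.729549
Convexity = (1/P) * sum = 2304.850239 / 102.639239 = 22.455839


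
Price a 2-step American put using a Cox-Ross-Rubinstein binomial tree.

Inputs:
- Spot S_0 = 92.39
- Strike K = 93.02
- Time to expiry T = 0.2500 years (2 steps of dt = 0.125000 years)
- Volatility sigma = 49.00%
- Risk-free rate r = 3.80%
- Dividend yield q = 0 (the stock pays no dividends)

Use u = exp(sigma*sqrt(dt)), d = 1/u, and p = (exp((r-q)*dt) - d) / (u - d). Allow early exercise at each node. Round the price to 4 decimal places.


dt = T/N = 0.125000
u = exp(sigma*sqrt(dt)) = 1.189153; d = 1/u = 0.840935
p = (exp((r-q)*dt) - d) / (u - d) = 0.470471
Discount per step: exp(-r*dt) = 0.995261
Stock lattice S(k, i) with i counting down-moves:
  k=0: S(0,0) = 92.3900
  k=1: S(1,0) = 109.8658; S(1,1) = 77.6940
  k=2: S(2,0) = 130.6473; S(2,1) = 92.3900; S(2,2) = 65.3356
Terminal payoffs V(N, i) = max(K - S_T, 0):
  V(2,0) = 0.000000; V(2,1) = 0.630000; V(2,2) = 27.684442
Backward induction: V(k, i) = exp(-r*dt) * [p * V(k+1, i) + (1-p) * V(k+1, i+1)]; then take max(V_cont, immediate exercise) for American.
  V(1,0) = exp(-r*dt) * [p*0.000000 + (1-p)*0.630000] = 0.332022; exercise = 0.000000; V(1,0) = max -> 0.332022
  V(1,1) = exp(-r*dt) * [p*0.630000 + (1-p)*27.684442] = 14.885238; exercise = 15.326035; V(1,1) = max -> 15.326035
  V(0,0) = exp(-r*dt) * [p*0.332022 + (1-p)*15.326035] = 8.232588; exercise = 0.630000; V(0,0) = max -> 8.232588

Answer: Price = V(0,0) = 8.2326


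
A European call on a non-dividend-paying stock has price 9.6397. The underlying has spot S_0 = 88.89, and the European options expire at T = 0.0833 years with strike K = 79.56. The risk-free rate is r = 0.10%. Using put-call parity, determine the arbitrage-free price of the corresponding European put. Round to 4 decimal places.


Answer: Put price = 0.3031

Derivation:
Put-call parity: C - P = S_0 * exp(-qT) - K * exp(-rT).
S_0 * exp(-qT) = 88.8900 * 1.00000000 = 88.89000000
K * exp(-rT) = 79.5600 * 0.99991670 = 79.55337293
P = C - S*exp(-qT) + K*exp(-rT)
P = 9.6397 - 88.89000000 + 79.55337293 = 0.3031


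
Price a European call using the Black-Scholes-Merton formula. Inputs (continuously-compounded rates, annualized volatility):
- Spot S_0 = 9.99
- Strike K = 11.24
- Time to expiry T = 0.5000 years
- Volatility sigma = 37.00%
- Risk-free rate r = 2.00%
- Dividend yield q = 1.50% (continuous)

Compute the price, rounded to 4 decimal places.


d1 = (ln(S/K) + (r - q + 0.5*sigma^2) * T) / (sigma * sqrt(T)) = -0.31024502
d2 = d1 - sigma * sqrt(T) = -0.57187453
exp(-rT) = 0.99004983; exp(-qT) = 0.99252805
C = S_0 * exp(-qT) * N(d1) - K * exp(-rT) * N(d2)
N(d1) = 0.37818732; N(d2) = 0.28370349
C = 9.9900 * 0.99252805 * 0.37818732 - 11.2400 * 0.99004983 * 0.28370349 = 0.5928

Answer: Price = 0.5928


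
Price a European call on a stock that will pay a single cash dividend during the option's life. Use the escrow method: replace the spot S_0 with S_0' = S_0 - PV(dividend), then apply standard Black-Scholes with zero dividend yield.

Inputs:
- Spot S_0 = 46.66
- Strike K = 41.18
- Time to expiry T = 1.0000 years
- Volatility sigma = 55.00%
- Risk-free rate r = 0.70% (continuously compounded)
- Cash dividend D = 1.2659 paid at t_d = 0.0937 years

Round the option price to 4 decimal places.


Answer: Price = 11.7633

Derivation:
PV(D) = D * exp(-r * t_d) = 1.2659 * 0.99934432 = 1.26506997
S_0' = S_0 - PV(D) = 46.6600 - 1.26506997 = 45.39493003
d1 = (ln(S_0'/K) + (r + sigma^2/2)*T) / (sigma*sqrt(T)) = 0.46490495
d2 = d1 - sigma*sqrt(T) = -0.08509505
exp(-rT) = 0.99302444
N(d1) = 0.67900024; N(d2) = 0.46609291
C = S_0' * N(d1) - K * exp(-rT) * N(d2) = 45.39493003 * 0.67900024 - 41.1800 * 0.99302444 * 0.46609291 = 11.7633


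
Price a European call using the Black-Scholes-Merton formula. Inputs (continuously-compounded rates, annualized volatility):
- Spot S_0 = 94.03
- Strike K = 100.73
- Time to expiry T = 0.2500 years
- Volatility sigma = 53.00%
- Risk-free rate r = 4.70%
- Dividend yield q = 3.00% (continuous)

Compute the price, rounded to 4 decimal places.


d1 = (ln(S/K) + (r - q + 0.5*sigma^2) * T) / (sigma * sqrt(T)) = -0.11119732
d2 = d1 - sigma * sqrt(T) = -0.37619732
exp(-rT) = 0.98831876; exp(-qT) = 0.99252805
C = S_0 * exp(-qT) * N(d1) - K * exp(-rT) * N(d2)
N(d1) = 0.45572994; N(d2) = 0.35338510
C = 94.0300 * 0.99252805 * 0.45572994 - 100.7300 * 0.98831876 * 0.35338510 = 7.3514

Answer: Price = 7.3514


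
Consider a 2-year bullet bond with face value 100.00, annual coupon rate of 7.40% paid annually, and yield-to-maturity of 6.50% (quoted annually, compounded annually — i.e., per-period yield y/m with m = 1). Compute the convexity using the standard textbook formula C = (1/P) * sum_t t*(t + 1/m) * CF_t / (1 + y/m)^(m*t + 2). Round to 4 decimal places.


Coupon per period c = face * coupon_rate / m = 7.400000
Periods per year m = 1; per-period yield y/m = 0.065000
Number of cashflows N = 2
Cashflows (t years, CF_t, discount factor 1/(1+y/m)^(m*t), PV):
  t = 1.0000: CF_t = 7.400000, DF = 0.938967, PV = 6.948357
  t = 2.0000: CF_t = 107.400000, DF = 0.881659, PV = 94.690207
Price P = sum_t PV_t = 101.638564
Convexity numerator sum_t t*(t + 1/m) * CF_t / (1+y/m)^(m*t + 2):
  t = 1.0000: term = 12.252167
  t = 2.0000: term = 500.907000
Convexity = (1/P) * sum = 513.159166 / 101.638564 = 5.048863

Answer: Convexity = 5.0489


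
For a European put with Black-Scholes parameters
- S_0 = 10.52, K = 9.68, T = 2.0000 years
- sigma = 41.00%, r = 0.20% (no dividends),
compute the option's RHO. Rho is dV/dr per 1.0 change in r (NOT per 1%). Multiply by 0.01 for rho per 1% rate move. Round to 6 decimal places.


Answer: Rho = -10.710988

Derivation:
d1 = 0.4403314423; d2 = -0.1394961183
phi(d1) = 0.3620820546; exp(-qT) = 1.0000000000; exp(-rT) = 0.9960079893
N(-d2) = 0.5554709384
Rho = -K*T*exp(-rT)*N(-d2) = -9.6800 * 2.0000 * 0.9960079893 * 0.5554709384 = -10.710988


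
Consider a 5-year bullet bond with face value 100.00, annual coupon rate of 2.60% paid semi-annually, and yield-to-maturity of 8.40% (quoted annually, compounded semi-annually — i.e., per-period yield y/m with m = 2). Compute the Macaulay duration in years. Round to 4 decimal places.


Answer: Macaulay duration = 4.6708 years

Derivation:
Coupon per period c = face * coupon_rate / m = 1.300000
Periods per year m = 2; per-period yield y/m = 0.042000
Number of cashflows N = 10
Cashflows (t years, CF_t, discount factor 1/(1+y/m)^(m*t), PV):
  t = 0.5000: CF_t = 1.300000, DF = 0.959693, PV = 1.247601
  t = 1.0000: CF_t = 1.300000, DF = 0.921010, PV = 1.197314
  t = 1.5000: CF_t = 1.300000, DF = 0.883887, PV = 1.149053
  t = 2.0000: CF_t = 1.300000, DF = 0.848260, PV = 1.102738
  t = 2.5000: CF_t = 1.300000, DF = 0.814069, PV = 1.058290
  t = 3.0000: CF_t = 1.300000, DF = 0.781257, PV = 1.015634
  t = 3.5000: CF_t = 1.300000, DF = 0.749766, PV = 0.974696
  t = 4.0000: CF_t = 1.300000, DF = 0.719545, PV = 0.935409
  t = 4.5000: CF_t = 1.300000, DF = 0.690543, PV = 0.897705
  t = 5.0000: CF_t = 101.300000, DF = 0.662709, PV = 67.132413
Price P = sum_t PV_t = 76.710853
Macaulay numerator sum_t t * PV_t:
  t * PV_t at t = 0.5000: 0.623800
  t * PV_t at t = 1.0000: 1.197314
  t * PV_t at t = 1.5000: 1.723580
  t * PV_t at t = 2.0000: 2.205477
  t * PV_t at t = 2.5000: 2.645725
  t * PV_t at t = 3.0000: 3.046901
  t * PV_t at t = 3.5000: 3.411437
  t * PV_t at t = 4.0000: 3.741636
  t * PV_t at t = 4.5000: 4.039675
  t * PV_t at t = 5.0000: 335.662063
Macaulay duration D = (sum_t t * PV_t) / P = 358.297608 / 76.710853 = 4.670755


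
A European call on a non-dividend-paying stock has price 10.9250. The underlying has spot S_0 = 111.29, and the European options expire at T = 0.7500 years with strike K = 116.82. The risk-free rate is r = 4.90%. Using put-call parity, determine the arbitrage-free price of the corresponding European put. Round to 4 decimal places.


Put-call parity: C - P = S_0 * exp(-qT) - K * exp(-rT).
S_0 * exp(-qT) = 111.2900 * 1.00000000 = 111.29000000
K * exp(-rT) = 116.8200 * 0.96391708 = 112.60479381
P = C - S*exp(-qT) + K*exp(-rT)
P = 10.9250 - 111.29000000 + 112.60479381 = 12.2398

Answer: Put price = 12.2398


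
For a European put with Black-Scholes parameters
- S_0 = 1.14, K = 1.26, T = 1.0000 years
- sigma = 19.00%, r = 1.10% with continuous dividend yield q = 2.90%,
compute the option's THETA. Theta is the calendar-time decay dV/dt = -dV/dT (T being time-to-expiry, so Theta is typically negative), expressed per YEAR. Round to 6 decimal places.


Answer: Theta = -0.048581

Derivation:
d1 = -0.5264918871; d2 = -0.7164918871
phi(d1) = 0.3473107430; exp(-qT) = 0.9714164645; exp(-rT) = 0.9890602788
Theta = -S*exp(-qT)*phi(d1)*sigma/(2*sqrt(T)) + r*K*exp(-rT)*N(-d2) - q*S*exp(-qT)*N(-d1)
N(-d1) = 0.7007267563; N(-d2) = 0.7631561624; sqrt(T) = 1.0000000000
Term 1 = -1.1400 * 0.9714164645 * 0.3473107430 * 0.1900 / (2 * 1.0000000000) = -0.0365386194
Term 2 = 0.0110 * 1.2600 * 0.9890602788 * 0.7631561624 = 0.0104616312
Term 3 = -0.0290 * 1.1400 * 0.9714164645 * 0.7007267563 = -0.0225038596
Theta = -0.0365386194 + (0.0104616312) + (-0.0225038596) = -0.048581


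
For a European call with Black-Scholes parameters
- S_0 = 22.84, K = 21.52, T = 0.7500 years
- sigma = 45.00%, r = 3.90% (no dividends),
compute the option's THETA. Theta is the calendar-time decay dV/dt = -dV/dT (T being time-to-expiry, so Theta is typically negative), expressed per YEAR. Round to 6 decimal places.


d1 = 0.4226669687; d2 = 0.0329555370
phi(d1) = 0.3648524636; exp(-qT) = 1.0000000000; exp(-rT) = 0.9711736407
Theta = -S*exp(-qT)*phi(d1)*sigma/(2*sqrt(T)) - r*K*exp(-rT)*N(d2) + q*S*exp(-qT)*N(d1)
N(d1) = 0.6637308707; N(d2) = 0.5131449776; sqrt(T) = 0.8660254038
Term 1 = -22.8400 * 1.0000000000 * 0.3648524636 * 0.4500 / (2 * 0.8660254038) = -2.1650367324
Term 2 = -0.0390 * 21.5200 * 0.9711736407 * 0.5131449776 = -0.4182576019
Term 3 = 0 (no dividend yield, q = 0)
Theta = -2.1650367324 + (-0.4182576019) + (0.0000000000) = -2.583294

Answer: Theta = -2.583294


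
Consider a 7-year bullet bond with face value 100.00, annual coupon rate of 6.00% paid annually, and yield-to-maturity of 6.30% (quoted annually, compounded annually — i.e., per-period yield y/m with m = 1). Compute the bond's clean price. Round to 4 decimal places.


Coupon per period c = face * coupon_rate / m = 6.000000
Periods per year m = 1; per-period yield y/m = 0.063000
Number of cashflows N = 7
Cashflows (t years, CF_t, discount factor 1/(1+y/m)^(m*t), PV):
  t = 1.0000: CF_t = 6.000000, DF = 0.940734, PV = 5.644403
  t = 2.0000: CF_t = 6.000000, DF = 0.884980, PV = 5.309880
  t = 3.0000: CF_t = 6.000000, DF = 0.832531, PV = 4.995184
  t = 4.0000: CF_t = 6.000000, DF = 0.783190, PV = 4.699138
  t = 5.0000: CF_t = 6.000000, DF = 0.736773, PV = 4.420638
  t = 6.0000: CF_t = 6.000000, DF = 0.693107, PV = 4.158643
  t = 7.0000: CF_t = 106.000000, DF = 0.652029, PV = 69.115112
Price P = sum_t PV_t = 98.342997

Answer: Price = 98.3430


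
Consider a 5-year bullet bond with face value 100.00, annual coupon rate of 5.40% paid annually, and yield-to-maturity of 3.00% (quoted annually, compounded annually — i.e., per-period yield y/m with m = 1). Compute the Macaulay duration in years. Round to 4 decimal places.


Coupon per period c = face * coupon_rate / m = 5.400000
Periods per year m = 1; per-period yield y/m = 0.030000
Number of cashflows N = 5
Cashflows (t years, CF_t, discount factor 1/(1+y/m)^(m*t), PV):
  t = 1.0000: CF_t = 5.400000, DF = 0.970874, PV = 5.242718
  t = 2.0000: CF_t = 5.400000, DF = 0.942596, PV = 5.090018
  t = 3.0000: CF_t = 5.400000, DF = 0.915142, PV = 4.941765
  t = 4.0000: CF_t = 5.400000, DF = 0.888487, PV = 4.797830
  t = 5.0000: CF_t = 105.400000, DF = 0.862609, PV = 90.918966
Price P = sum_t PV_t = 110.991297
Macaulay numerator sum_t t * PV_t:
  t * PV_t at t = 1.0000: 5.242718
  t * PV_t at t = 2.0000: 10.180036
  t * PV_t at t = 3.0000: 14.825295
  t * PV_t at t = 4.0000: 19.191320
  t * PV_t at t = 5.0000: 454.594829
Macaulay duration D = (sum_t t * PV_t) / P = 504.034199 / 110.991297 = 4.541205

Answer: Macaulay duration = 4.5412 years


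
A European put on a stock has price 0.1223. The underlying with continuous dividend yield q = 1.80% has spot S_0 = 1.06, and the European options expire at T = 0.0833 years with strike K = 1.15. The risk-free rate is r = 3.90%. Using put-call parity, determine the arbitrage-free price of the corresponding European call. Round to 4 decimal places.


Answer: Call price = 0.0344

Derivation:
Put-call parity: C - P = S_0 * exp(-qT) - K * exp(-rT).
S_0 * exp(-qT) = 1.0600 * 0.99850172 = 1.05841183
K * exp(-rT) = 1.1500 * 0.99675657 = 1.14627006
C = P + S*exp(-qT) - K*exp(-rT)
C = 0.1223 + 1.05841183 - 1.14627006 = 0.0344


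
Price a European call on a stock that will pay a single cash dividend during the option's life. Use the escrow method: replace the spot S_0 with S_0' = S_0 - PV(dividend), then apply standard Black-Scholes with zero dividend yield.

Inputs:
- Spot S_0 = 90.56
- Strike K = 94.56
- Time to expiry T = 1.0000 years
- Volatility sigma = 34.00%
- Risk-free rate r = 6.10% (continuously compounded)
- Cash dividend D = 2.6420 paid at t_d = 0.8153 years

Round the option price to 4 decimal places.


Answer: Price = 11.4938

Derivation:
PV(D) = D * exp(-r * t_d) = 2.6420 * 0.95148315 = 2.51381849
S_0' = S_0 - PV(D) = 90.5600 - 2.51381849 = 88.04618151
d1 = (ln(S_0'/K) + (r + sigma^2/2)*T) / (sigma*sqrt(T)) = 0.13949092
d2 = d1 - sigma*sqrt(T) = -0.20050908
exp(-rT) = 0.94082324
N(d1) = 0.55546889; N(d2) = 0.42054123
C = S_0' * N(d1) - K * exp(-rT) * N(d2) = 88.04618151 * 0.55546889 - 94.5600 * 0.94082324 * 0.42054123 = 11.4938


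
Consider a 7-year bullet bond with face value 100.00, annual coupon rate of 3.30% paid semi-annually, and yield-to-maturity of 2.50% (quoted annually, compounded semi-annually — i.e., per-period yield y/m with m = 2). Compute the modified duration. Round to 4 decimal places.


Answer: Modified duration = 6.2501

Derivation:
Coupon per period c = face * coupon_rate / m = 1.650000
Periods per year m = 2; per-period yield y/m = 0.012500
Number of cashflows N = 14
Cashflows (t years, CF_t, discount factor 1/(1+y/m)^(m*t), PV):
  t = 0.5000: CF_t = 1.650000, DF = 0.987654, PV = 1.629630
  t = 1.0000: CF_t = 1.650000, DF = 0.975461, PV = 1.609511
  t = 1.5000: CF_t = 1.650000, DF = 0.963418, PV = 1.589640
  t = 2.0000: CF_t = 1.650000, DF = 0.951524, PV = 1.570015
  t = 2.5000: CF_t = 1.650000, DF = 0.939777, PV = 1.550632
  t = 3.0000: CF_t = 1.650000, DF = 0.928175, PV = 1.531489
  t = 3.5000: CF_t = 1.650000, DF = 0.916716, PV = 1.512581
  t = 4.0000: CF_t = 1.650000, DF = 0.905398, PV = 1.493907
  t = 4.5000: CF_t = 1.650000, DF = 0.894221, PV = 1.475464
  t = 5.0000: CF_t = 1.650000, DF = 0.883181, PV = 1.457249
  t = 5.5000: CF_t = 1.650000, DF = 0.872277, PV = 1.439258
  t = 6.0000: CF_t = 1.650000, DF = 0.861509, PV = 1.421489
  t = 6.5000: CF_t = 1.650000, DF = 0.850873, PV = 1.403940
  t = 7.0000: CF_t = 101.650000, DF = 0.840368, PV = 85.423416
Price P = sum_t PV_t = 105.108221
First compute Macaulay numerator sum_t t * PV_t:
  t * PV_t at t = 0.5000: 0.814815
  t * PV_t at t = 1.0000: 1.609511
  t * PV_t at t = 1.5000: 2.384460
  t * PV_t at t = 2.0000: 3.140030
  t * PV_t at t = 2.5000: 3.876580
  t * PV_t at t = 3.0000: 4.594466
  t * PV_t at t = 3.5000: 5.294034
  t * PV_t at t = 4.0000: 5.975630
  t * PV_t at t = 4.5000: 6.639589
  t * PV_t at t = 5.0000: 7.286243
  t * PV_t at t = 5.5000: 7.915918
  t * PV_t at t = 6.0000: 8.528935
  t * PV_t at t = 6.5000: 9.125610
  t * PV_t at t = 7.0000: 597.963915
Macaulay duration D = 665.149735 / 105.108221 = 6.328237
Modified duration = D / (1 + y/m) = 6.328237 / (1 + 0.012500) = 6.250111


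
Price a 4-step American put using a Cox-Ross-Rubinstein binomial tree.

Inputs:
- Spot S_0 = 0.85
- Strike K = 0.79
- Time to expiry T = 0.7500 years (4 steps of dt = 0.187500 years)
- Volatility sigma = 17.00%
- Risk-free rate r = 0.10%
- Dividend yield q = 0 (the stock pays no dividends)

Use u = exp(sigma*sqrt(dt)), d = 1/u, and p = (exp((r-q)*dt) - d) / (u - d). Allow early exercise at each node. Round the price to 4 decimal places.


Answer: Price = V(0,0) = 0.0263

Derivation:
dt = T/N = 0.187500
u = exp(sigma*sqrt(dt)) = 1.076389; d = 1/u = 0.929032
p = (exp((r-q)*dt) - d) / (u - d) = 0.482878
Discount per step: exp(-r*dt) = 0.999813
Stock lattice S(k, i) with i counting down-moves:
  k=0: S(0,0) = 0.8500
  k=1: S(1,0) = 0.9149; S(1,1) = 0.7897
  k=2: S(2,0) = 0.9848; S(2,1) = 0.8500; S(2,2) = 0.7336
  k=3: S(3,0) = 1.0601; S(3,1) = 0.9149; S(3,2) = 0.7897; S(3,3) = 0.6816
  k=4: S(4,0) = 1.1410; S(4,1) = 0.9848; S(4,2) = 0.8500; S(4,3) = 0.7336; S(4,4) = 0.6332
Terminal payoffs V(N, i) = max(K - S_T, 0):
  V(4,0) = 0.000000; V(4,1) = 0.000000; V(4,2) = 0.000000; V(4,3) = 0.056365; V(4,4) = 0.156799
Backward induction: V(k, i) = exp(-r*dt) * [p * V(k+1, i) + (1-p) * V(k+1, i+1)]; then take max(V_cont, immediate exercise) for American.
  V(3,0) = exp(-r*dt) * [p*0.000000 + (1-p)*0.000000] = 0.000000; exercise = 0.000000; V(3,0) = max -> 0.000000
  V(3,1) = exp(-r*dt) * [p*0.000000 + (1-p)*0.000000] = 0.000000; exercise = 0.000000; V(3,1) = max -> 0.000000
  V(3,2) = exp(-r*dt) * [p*0.000000 + (1-p)*0.056365] = 0.029142; exercise = 0.000323; V(3,2) = max -> 0.029142
  V(3,3) = exp(-r*dt) * [p*0.056365 + (1-p)*0.156799] = 0.108281; exercise = 0.108429; V(3,3) = max -> 0.108429
  V(2,0) = exp(-r*dt) * [p*0.000000 + (1-p)*0.000000] = 0.000000; exercise = 0.000000; V(2,0) = max -> 0.000000
  V(2,1) = exp(-r*dt) * [p*0.000000 + (1-p)*0.029142] = 0.015067; exercise = 0.000000; V(2,1) = max -> 0.015067
  V(2,2) = exp(-r*dt) * [p*0.029142 + (1-p)*0.108429] = 0.070130; exercise = 0.056365; V(2,2) = max -> 0.070130
  V(1,0) = exp(-r*dt) * [p*0.000000 + (1-p)*0.015067] = 0.007790; exercise = 0.000000; V(1,0) = max -> 0.007790
  V(1,1) = exp(-r*dt) * [p*0.015067 + (1-p)*0.070130] = 0.043533; exercise = 0.000323; V(1,1) = max -> 0.043533
  V(0,0) = exp(-r*dt) * [p*0.007790 + (1-p)*0.043533] = 0.026269; exercise = 0.000000; V(0,0) = max -> 0.026269


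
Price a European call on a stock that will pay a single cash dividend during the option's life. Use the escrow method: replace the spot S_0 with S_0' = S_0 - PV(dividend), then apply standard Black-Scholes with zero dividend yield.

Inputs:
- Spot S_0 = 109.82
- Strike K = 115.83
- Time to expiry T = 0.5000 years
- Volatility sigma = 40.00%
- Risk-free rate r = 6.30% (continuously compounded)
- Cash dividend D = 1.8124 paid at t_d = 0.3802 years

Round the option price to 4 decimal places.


PV(D) = D * exp(-r * t_d) = 1.8124 * 0.97633199 = 1.76950409
S_0' = S_0 - PV(D) = 109.8200 - 1.76950409 = 108.05049591
d1 = (ln(S_0'/K) + (r + sigma^2/2)*T) / (sigma*sqrt(T)) = 0.00698294
d2 = d1 - sigma*sqrt(T) = -0.27585977
exp(-rT) = 0.96899096
N(d1) = 0.50278577; N(d2) = 0.39132789
C = S_0' * N(d1) - K * exp(-rT) * N(d2) = 108.05049591 * 0.50278577 - 115.8300 * 0.96899096 * 0.39132789 = 10.4043

Answer: Price = 10.4043


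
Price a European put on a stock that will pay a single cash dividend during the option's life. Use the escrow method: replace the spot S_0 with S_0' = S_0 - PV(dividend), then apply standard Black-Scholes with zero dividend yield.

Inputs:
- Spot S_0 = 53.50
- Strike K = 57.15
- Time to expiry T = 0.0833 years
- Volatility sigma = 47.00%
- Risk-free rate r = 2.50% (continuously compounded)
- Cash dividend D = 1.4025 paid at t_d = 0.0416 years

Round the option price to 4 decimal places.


PV(D) = D * exp(-r * t_d) = 1.4025 * 0.99896054 = 1.40104216
S_0' = S_0 - PV(D) = 53.5000 - 1.40104216 = 52.09895784
d1 = (ln(S_0'/K) + (r + sigma^2/2)*T) / (sigma*sqrt(T)) = -0.59897792
d2 = d1 - sigma*sqrt(T) = -0.73462810
exp(-rT) = 0.99791967
N(-d1) = 0.72540620; N(-d2) = 0.76871699
P = K * exp(-rT) * N(-d2) - S_0' * N(-d1) = 57.1500 * 0.99791967 * 0.76871699 - 52.09895784 * 0.72540620 = 6.0479

Answer: Price = 6.0479


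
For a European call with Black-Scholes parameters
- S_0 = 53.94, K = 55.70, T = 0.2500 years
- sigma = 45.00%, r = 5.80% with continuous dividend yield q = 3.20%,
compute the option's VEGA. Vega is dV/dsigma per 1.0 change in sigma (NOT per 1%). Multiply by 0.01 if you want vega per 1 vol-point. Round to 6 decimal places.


Answer: Vega = 10.673732

Derivation:
d1 = -0.0013125743; d2 = -0.2263125743
phi(d1) = 0.3989419367; exp(-qT) = 0.9920319148; exp(-rT) = 0.9856046187
Vega = S * exp(-qT) * phi(d1) * sqrt(T) = 53.9400 * 0.9920319148 * 0.3989419367 * 0.5000000000 = 10.673732


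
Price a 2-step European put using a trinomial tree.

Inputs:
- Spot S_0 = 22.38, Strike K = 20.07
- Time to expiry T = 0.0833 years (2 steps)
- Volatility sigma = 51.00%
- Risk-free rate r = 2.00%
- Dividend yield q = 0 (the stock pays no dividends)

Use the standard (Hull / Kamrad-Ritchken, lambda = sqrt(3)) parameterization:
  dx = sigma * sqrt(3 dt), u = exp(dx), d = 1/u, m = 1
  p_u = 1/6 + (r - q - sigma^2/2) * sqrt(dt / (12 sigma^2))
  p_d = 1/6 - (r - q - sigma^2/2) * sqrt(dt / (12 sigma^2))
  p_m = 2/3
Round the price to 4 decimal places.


dt = T/N = 0.041650; dx = sigma*sqrt(3*dt) = 0.180276
u = exp(dx) = 1.197548; d = 1/u = 0.835040
p_u = 0.153954, p_m = 0.666667, p_d = 0.179379
Discount per step: exp(-r*dt) = 0.999167
Stock lattice S(k, j) with j the centered position index:
  k=0: S(0,+0) = 22.3800
  k=1: S(1,-1) = 18.6882; S(1,+0) = 22.3800; S(1,+1) = 26.8011
  k=2: S(2,-2) = 15.6054; S(2,-1) = 18.6882; S(2,+0) = 22.3800; S(2,+1) = 26.8011; S(2,+2) = 32.0956
Terminal payoffs V(N, j) = max(K - S_T, 0):
  V(2,-2) = 4.464625; V(2,-1) = 1.381814; V(2,+0) = 0.000000; V(2,+1) = 0.000000; V(2,+2) = 0.000000
Backward induction: V(k, j) = exp(-r*dt) * [p_u * V(k+1, j+1) + p_m * V(k+1, j) + p_d * V(k+1, j-1)]
  V(1,-1) = exp(-r*dt) * [p_u*0.000000 + p_m*1.381814 + p_d*4.464625] = 1.720637
  V(1,+0) = exp(-r*dt) * [p_u*0.000000 + p_m*0.000000 + p_d*1.381814] = 0.247663
  V(1,+1) = exp(-r*dt) * [p_u*0.000000 + p_m*0.000000 + p_d*0.000000] = 0.000000
  V(0,+0) = exp(-r*dt) * [p_u*0.000000 + p_m*0.247663 + p_d*1.720637] = 0.473361

Answer: Price = V(0,0) = 0.4734


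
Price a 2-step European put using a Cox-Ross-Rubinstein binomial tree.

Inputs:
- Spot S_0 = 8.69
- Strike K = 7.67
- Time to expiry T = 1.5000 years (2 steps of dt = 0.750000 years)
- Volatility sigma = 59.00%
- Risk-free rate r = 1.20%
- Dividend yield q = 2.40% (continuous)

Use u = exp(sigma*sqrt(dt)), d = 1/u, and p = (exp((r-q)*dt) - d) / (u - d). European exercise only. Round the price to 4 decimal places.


dt = T/N = 0.750000
u = exp(sigma*sqrt(dt)) = 1.666882; d = 1/u = 0.599922
p = (exp((r-q)*dt) - d) / (u - d) = 0.366572
Discount per step: exp(-r*dt) = 0.991040
Stock lattice S(k, i) with i counting down-moves:
  k=0: S(0,0) = 8.6900
  k=1: S(1,0) = 14.4852; S(1,1) = 5.2133
  k=2: S(2,0) = 24.1451; S(2,1) = 8.6900; S(2,2) = 3.1276
Terminal payoffs V(N, i) = max(K - S_T, 0):
  V(2,0) = 0.000000; V(2,1) = 0.000000; V(2,2) = 4.542409
Backward induction: V(k, i) = exp(-r*dt) * [p * V(k+1, i) + (1-p) * V(k+1, i+1)].
  V(1,0) = exp(-r*dt) * [p*0.000000 + (1-p)*0.000000] = 0.000000
  V(1,1) = exp(-r*dt) * [p*0.000000 + (1-p)*4.542409] = 2.851508
  V(0,0) = exp(-r*dt) * [p*0.000000 + (1-p)*2.851508] = 1.790041

Answer: Price = V(0,0) = 1.7900
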